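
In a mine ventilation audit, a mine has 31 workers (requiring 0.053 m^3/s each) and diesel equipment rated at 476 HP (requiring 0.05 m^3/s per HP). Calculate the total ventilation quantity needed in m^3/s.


25.443 m^3/s

Airflow for workers:
Q_people = 31 * 0.053 = 1.643 m^3/s
Airflow for diesel equipment:
Q_diesel = 476 * 0.05 = 23.8 m^3/s
Total ventilation:
Q_total = 1.643 + 23.8
= 25.443 m^3/s


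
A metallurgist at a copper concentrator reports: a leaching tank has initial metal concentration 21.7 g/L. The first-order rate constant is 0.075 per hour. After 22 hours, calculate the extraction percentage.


Compute the exponent:
-k * t = -0.075 * 22 = -1.65
Remaining concentration:
C = 21.7 * exp(-1.65)
= 21.7 * 0.1920499086
= 4.167483017 g/L
Extracted = 21.7 - 4.167483017 = 17.53251698 g/L
Extraction % = 17.53251698 / 21.7 * 100
= 80.795%

80.795%


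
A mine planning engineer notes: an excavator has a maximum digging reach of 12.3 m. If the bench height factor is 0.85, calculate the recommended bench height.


Bench height = reach * factor
= 12.3 * 0.85
= 10.455 m

10.455 m


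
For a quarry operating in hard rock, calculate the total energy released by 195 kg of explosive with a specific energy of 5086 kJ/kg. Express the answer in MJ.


991.77 MJ

Energy = mass * specific_energy / 1000
= 195 * 5086 / 1000
= 991770 / 1000
= 991.77 MJ


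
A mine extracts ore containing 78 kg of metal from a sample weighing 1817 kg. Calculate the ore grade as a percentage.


Ore grade = (metal mass / ore mass) * 100
= (78 / 1817) * 100
= 0.04292790314 * 100
= 4.2928%

4.2928%


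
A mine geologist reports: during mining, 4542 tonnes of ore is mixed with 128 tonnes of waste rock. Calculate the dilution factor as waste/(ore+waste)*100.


Total material = ore + waste
= 4542 + 128 = 4670 tonnes
Dilution = waste / total * 100
= 128 / 4670 * 100
= 0.02740899358 * 100
= 2.7409%

2.7409%


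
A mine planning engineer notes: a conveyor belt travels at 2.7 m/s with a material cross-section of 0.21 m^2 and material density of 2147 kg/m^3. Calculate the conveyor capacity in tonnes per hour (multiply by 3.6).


4382.4564 t/h

Volumetric flow = speed * area
= 2.7 * 0.21 = 0.567 m^3/s
Mass flow = volumetric * density
= 0.567 * 2147 = 1217.349 kg/s
Convert to t/h: multiply by 3.6
Capacity = 1217.349 * 3.6
= 4382.4564 t/h


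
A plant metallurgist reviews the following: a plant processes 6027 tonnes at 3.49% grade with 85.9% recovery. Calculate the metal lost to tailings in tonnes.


29.6583 tonnes

Total metal in feed:
= 6027 * 3.49 / 100 = 210.3423 tonnes
Metal recovered:
= 210.3423 * 85.9 / 100 = 180.6840357 tonnes
Metal lost to tailings:
= 210.3423 - 180.6840357
= 29.6583 tonnes


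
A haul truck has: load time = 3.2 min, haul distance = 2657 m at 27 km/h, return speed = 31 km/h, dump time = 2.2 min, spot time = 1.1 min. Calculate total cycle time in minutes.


17.547 min

Convert haul speed to m/min: 27 * 1000/60 = 450 m/min
Haul time = 2657 / 450 = 5.904444444 min
Convert return speed to m/min: 31 * 1000/60 = 516.6666667 m/min
Return time = 2657 / 516.6666667 = 5.142580645 min
Total cycle time:
= 3.2 + 5.904444444 + 2.2 + 5.142580645 + 1.1
= 17.547 min


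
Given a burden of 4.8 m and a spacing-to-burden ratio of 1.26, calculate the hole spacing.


6.048 m

Spacing = burden * ratio
= 4.8 * 1.26
= 6.048 m


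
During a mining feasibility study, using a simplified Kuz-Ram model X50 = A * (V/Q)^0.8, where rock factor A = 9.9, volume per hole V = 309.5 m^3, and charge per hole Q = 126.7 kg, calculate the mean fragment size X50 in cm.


20.2275 cm

Compute V/Q:
V/Q = 309.5 / 126.7 = 2.442778216
Raise to the power 0.8:
(V/Q)^0.8 = 2.442778216^0.8 = 2.043182832
Multiply by A:
X50 = 9.9 * 2.043182832
= 20.2275 cm


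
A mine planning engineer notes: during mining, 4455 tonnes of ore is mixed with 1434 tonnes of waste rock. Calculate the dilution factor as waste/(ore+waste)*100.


Total material = ore + waste
= 4455 + 1434 = 5889 tonnes
Dilution = waste / total * 100
= 1434 / 5889 * 100
= 0.2435048395 * 100
= 24.3505%

24.3505%


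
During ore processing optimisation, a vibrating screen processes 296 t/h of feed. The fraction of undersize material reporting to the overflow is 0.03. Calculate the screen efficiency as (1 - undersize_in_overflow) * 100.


Screen efficiency = (1 - fraction of undersize in overflow) * 100
= (1 - 0.03) * 100
= 0.97 * 100
= 97.0%

97.0%


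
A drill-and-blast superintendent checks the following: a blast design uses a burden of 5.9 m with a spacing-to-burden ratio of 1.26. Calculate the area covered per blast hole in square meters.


First, find the spacing:
Spacing = burden * ratio = 5.9 * 1.26
= 7.434 m
Then, calculate the area:
Area = burden * spacing = 5.9 * 7.434
= 43.8606 m^2

43.8606 m^2


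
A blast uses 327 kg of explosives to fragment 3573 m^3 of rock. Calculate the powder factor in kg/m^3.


Powder factor = explosive mass / rock volume
= 327 / 3573
= 0.0915 kg/m^3

0.0915 kg/m^3


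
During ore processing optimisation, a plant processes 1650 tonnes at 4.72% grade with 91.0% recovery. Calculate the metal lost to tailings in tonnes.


7.0092 tonnes

Total metal in feed:
= 1650 * 4.72 / 100 = 77.88 tonnes
Metal recovered:
= 77.88 * 91.0 / 100 = 70.8708 tonnes
Metal lost to tailings:
= 77.88 - 70.8708
= 7.0092 tonnes


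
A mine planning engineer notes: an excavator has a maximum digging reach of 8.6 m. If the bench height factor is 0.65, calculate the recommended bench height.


Bench height = reach * factor
= 8.6 * 0.65
= 5.59 m

5.59 m


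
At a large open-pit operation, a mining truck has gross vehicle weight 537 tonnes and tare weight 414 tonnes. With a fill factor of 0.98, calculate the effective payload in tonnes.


Maximum payload = gross - tare
= 537 - 414 = 123 tonnes
Effective payload = max payload * fill factor
= 123 * 0.98
= 120.54 tonnes

120.54 tonnes


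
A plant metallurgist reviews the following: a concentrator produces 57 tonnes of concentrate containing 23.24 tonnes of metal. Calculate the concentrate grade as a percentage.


Grade = (metal in concentrate / concentrate mass) * 100
= (23.24 / 57) * 100
= 0.4077192982 * 100
= 40.7719%

40.7719%


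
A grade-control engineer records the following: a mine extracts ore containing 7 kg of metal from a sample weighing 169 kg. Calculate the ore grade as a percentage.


Ore grade = (metal mass / ore mass) * 100
= (7 / 169) * 100
= 0.04142011834 * 100
= 4.142%

4.142%


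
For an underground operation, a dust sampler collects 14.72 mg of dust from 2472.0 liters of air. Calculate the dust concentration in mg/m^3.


5.9547 mg/m^3

Convert liters to m^3: 1 m^3 = 1000 L
Concentration = mass / volume * 1000
= 14.72 / 2472.0 * 1000
= 0.005954692557 * 1000
= 5.9547 mg/m^3


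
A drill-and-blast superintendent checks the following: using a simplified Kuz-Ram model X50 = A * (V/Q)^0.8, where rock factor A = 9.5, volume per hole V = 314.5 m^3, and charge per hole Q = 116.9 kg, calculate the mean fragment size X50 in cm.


20.9686 cm

Compute V/Q:
V/Q = 314.5 / 116.9 = 2.690333618
Raise to the power 0.8:
(V/Q)^0.8 = 2.690333618^0.8 = 2.207216382
Multiply by A:
X50 = 9.5 * 2.207216382
= 20.9686 cm


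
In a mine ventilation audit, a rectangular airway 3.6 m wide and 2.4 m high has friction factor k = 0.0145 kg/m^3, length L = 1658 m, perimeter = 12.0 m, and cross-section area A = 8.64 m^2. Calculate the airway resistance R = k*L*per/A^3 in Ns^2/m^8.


Compute the numerator:
k * L * per = 0.0145 * 1658 * 12.0
= 288.492
Compute the denominator:
A^3 = 8.64^3 = 644.972544
Resistance:
R = 288.492 / 644.972544
= 0.4473 Ns^2/m^8

0.4473 Ns^2/m^8


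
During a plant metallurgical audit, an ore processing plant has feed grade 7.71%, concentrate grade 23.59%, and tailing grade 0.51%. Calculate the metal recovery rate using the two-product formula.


95.4488%

Using the two-product formula:
R = 100 * c * (f - t) / (f * (c - t))
Numerator = 100 * 23.59 * (7.71 - 0.51)
= 100 * 23.59 * 7.2
= 16984.8
Denominator = 7.71 * (23.59 - 0.51)
= 7.71 * 23.08
= 177.9468
R = 16984.8 / 177.9468
= 95.4488%


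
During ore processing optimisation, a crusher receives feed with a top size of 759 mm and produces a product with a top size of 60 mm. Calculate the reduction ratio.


Reduction ratio = feed size / product size
= 759 / 60
= 12.65

12.65


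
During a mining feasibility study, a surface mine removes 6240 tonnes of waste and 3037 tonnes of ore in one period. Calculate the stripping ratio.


2.0547

Stripping ratio = waste tonnage / ore tonnage
= 6240 / 3037
= 2.0547


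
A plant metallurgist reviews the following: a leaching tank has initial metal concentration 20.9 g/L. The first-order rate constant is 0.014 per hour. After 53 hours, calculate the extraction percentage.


52.3839%

Compute the exponent:
-k * t = -0.014 * 53 = -0.742
Remaining concentration:
C = 20.9 * exp(-0.742)
= 20.9 * 0.4761606413
= 9.951757403 g/L
Extracted = 20.9 - 9.951757403 = 10.9482426 g/L
Extraction % = 10.9482426 / 20.9 * 100
= 52.3839%


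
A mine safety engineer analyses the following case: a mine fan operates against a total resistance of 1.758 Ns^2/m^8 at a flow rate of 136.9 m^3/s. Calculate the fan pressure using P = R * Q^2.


32947.7504 Pa

Compute Q^2:
Q^2 = 136.9^2 = 18741.61
Compute pressure:
P = R * Q^2 = 1.758 * 18741.61
= 32947.7504 Pa


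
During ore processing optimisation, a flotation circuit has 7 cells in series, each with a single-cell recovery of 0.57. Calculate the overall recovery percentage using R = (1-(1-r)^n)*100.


99.7282%

Complement of single-cell recovery:
1 - r = 1 - 0.57 = 0.43
Raise to power n:
(1 - r)^7 = 0.43^7 = 0.002718186111
Overall recovery:
R = (1 - 0.002718186111) * 100
= 99.7282%


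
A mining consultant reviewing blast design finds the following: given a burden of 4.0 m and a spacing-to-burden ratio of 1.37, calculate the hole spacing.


Spacing = burden * ratio
= 4.0 * 1.37
= 5.48 m

5.48 m


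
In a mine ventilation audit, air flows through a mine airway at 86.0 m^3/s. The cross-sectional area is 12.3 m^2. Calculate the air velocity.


6.9919 m/s

Velocity = flow rate / cross-sectional area
= 86.0 / 12.3
= 6.9919 m/s


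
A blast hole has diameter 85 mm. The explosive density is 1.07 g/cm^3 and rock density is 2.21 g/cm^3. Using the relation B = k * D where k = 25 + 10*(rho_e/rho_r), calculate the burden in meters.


First, compute k:
rho_e / rho_r = 1.07 / 2.21 = 0.4841628959
k = 25 + 10 * 0.4841628959 = 29.84162896
Then, compute burden:
B = k * D / 1000 = 29.84162896 * 85 / 1000
= 2536.538462 / 1000
= 2.5365 m

2.5365 m


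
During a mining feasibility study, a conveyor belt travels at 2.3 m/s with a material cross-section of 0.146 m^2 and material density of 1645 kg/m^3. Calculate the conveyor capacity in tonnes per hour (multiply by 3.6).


1988.6076 t/h

Volumetric flow = speed * area
= 2.3 * 0.146 = 0.3358 m^3/s
Mass flow = volumetric * density
= 0.3358 * 1645 = 552.391 kg/s
Convert to t/h: multiply by 3.6
Capacity = 552.391 * 3.6
= 1988.6076 t/h


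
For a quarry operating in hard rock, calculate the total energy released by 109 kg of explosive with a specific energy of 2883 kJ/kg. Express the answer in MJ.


314.247 MJ

Energy = mass * specific_energy / 1000
= 109 * 2883 / 1000
= 314247 / 1000
= 314.247 MJ


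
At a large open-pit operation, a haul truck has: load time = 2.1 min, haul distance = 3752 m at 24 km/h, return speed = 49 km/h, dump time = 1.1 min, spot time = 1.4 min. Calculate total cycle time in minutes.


Convert haul speed to m/min: 24 * 1000/60 = 400 m/min
Haul time = 3752 / 400 = 9.38 min
Convert return speed to m/min: 49 * 1000/60 = 816.6666667 m/min
Return time = 3752 / 816.6666667 = 4.594285714 min
Total cycle time:
= 2.1 + 9.38 + 1.1 + 4.594285714 + 1.4
= 18.5743 min

18.5743 min


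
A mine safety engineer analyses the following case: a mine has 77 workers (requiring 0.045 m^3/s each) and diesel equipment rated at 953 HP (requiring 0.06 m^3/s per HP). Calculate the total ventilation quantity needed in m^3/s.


Airflow for workers:
Q_people = 77 * 0.045 = 3.465 m^3/s
Airflow for diesel equipment:
Q_diesel = 953 * 0.06 = 57.18 m^3/s
Total ventilation:
Q_total = 3.465 + 57.18
= 60.645 m^3/s

60.645 m^3/s


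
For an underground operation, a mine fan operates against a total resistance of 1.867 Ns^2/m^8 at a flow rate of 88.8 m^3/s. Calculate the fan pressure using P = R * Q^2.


14722.1165 Pa

Compute Q^2:
Q^2 = 88.8^2 = 7885.44
Compute pressure:
P = R * Q^2 = 1.867 * 7885.44
= 14722.1165 Pa


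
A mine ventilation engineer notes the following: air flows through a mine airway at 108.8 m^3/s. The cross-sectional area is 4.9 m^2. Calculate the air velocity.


Velocity = flow rate / cross-sectional area
= 108.8 / 4.9
= 22.2041 m/s

22.2041 m/s


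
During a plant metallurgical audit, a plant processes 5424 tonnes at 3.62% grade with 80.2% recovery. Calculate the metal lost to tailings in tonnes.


Total metal in feed:
= 5424 * 3.62 / 100 = 196.3488 tonnes
Metal recovered:
= 196.3488 * 80.2 / 100 = 157.4717376 tonnes
Metal lost to tailings:
= 196.3488 - 157.4717376
= 38.8771 tonnes

38.8771 tonnes


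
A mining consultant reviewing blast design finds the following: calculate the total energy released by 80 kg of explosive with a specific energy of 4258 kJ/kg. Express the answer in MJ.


340.64 MJ

Energy = mass * specific_energy / 1000
= 80 * 4258 / 1000
= 340640 / 1000
= 340.64 MJ


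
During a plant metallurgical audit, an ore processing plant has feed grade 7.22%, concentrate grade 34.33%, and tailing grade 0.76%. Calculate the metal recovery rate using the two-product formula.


91.4993%

Using the two-product formula:
R = 100 * c * (f - t) / (f * (c - t))
Numerator = 100 * 34.33 * (7.22 - 0.76)
= 100 * 34.33 * 6.46
= 22177.18
Denominator = 7.22 * (34.33 - 0.76)
= 7.22 * 33.57
= 242.3754
R = 22177.18 / 242.3754
= 91.4993%


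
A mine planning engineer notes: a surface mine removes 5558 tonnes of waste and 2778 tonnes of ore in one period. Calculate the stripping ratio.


Stripping ratio = waste tonnage / ore tonnage
= 5558 / 2778
= 2.0007

2.0007


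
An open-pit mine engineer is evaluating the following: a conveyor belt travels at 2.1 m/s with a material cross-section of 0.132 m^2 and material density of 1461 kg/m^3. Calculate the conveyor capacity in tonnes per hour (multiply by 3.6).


1457.9611 t/h

Volumetric flow = speed * area
= 2.1 * 0.132 = 0.2772 m^3/s
Mass flow = volumetric * density
= 0.2772 * 1461 = 404.9892 kg/s
Convert to t/h: multiply by 3.6
Capacity = 404.9892 * 3.6
= 1457.9611 t/h


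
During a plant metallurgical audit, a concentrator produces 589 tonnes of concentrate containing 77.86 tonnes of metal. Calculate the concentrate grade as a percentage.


Grade = (metal in concentrate / concentrate mass) * 100
= (77.86 / 589) * 100
= 0.1321901528 * 100
= 13.219%

13.219%


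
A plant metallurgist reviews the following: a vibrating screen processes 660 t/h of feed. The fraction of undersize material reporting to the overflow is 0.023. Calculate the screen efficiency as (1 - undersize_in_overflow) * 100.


Screen efficiency = (1 - fraction of undersize in overflow) * 100
= (1 - 0.023) * 100
= 0.977 * 100
= 97.7%

97.7%


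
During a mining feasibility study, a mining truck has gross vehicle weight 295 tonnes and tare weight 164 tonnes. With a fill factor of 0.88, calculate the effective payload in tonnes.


115.28 tonnes

Maximum payload = gross - tare
= 295 - 164 = 131 tonnes
Effective payload = max payload * fill factor
= 131 * 0.88
= 115.28 tonnes


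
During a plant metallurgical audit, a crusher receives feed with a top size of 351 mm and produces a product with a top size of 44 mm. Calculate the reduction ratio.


Reduction ratio = feed size / product size
= 351 / 44
= 7.9773

7.9773


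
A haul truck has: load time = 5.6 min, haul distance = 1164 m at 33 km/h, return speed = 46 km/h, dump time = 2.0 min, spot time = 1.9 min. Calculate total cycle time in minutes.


13.1346 min

Convert haul speed to m/min: 33 * 1000/60 = 550 m/min
Haul time = 1164 / 550 = 2.116363636 min
Convert return speed to m/min: 46 * 1000/60 = 766.6666667 m/min
Return time = 1164 / 766.6666667 = 1.51826087 min
Total cycle time:
= 5.6 + 2.116363636 + 2.0 + 1.51826087 + 1.9
= 13.1346 min


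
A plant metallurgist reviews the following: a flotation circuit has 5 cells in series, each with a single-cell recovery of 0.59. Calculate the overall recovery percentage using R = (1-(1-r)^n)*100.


98.8414%

Complement of single-cell recovery:
1 - r = 1 - 0.59 = 0.41
Raise to power n:
(1 - r)^5 = 0.41^5 = 0.0115856201
Overall recovery:
R = (1 - 0.0115856201) * 100
= 98.8414%


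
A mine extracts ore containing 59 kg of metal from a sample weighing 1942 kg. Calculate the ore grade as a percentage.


3.0381%

Ore grade = (metal mass / ore mass) * 100
= (59 / 1942) * 100
= 0.03038105046 * 100
= 3.0381%


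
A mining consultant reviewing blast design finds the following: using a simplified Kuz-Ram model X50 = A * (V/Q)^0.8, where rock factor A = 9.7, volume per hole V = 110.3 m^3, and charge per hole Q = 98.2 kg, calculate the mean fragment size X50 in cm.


10.6449 cm

Compute V/Q:
V/Q = 110.3 / 98.2 = 1.123217923
Raise to the power 0.8:
(V/Q)^0.8 = 1.123217923^0.8 = 1.097415828
Multiply by A:
X50 = 9.7 * 1.097415828
= 10.6449 cm


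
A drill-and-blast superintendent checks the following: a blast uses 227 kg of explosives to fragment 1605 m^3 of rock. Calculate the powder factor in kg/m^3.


Powder factor = explosive mass / rock volume
= 227 / 1605
= 0.1414 kg/m^3

0.1414 kg/m^3


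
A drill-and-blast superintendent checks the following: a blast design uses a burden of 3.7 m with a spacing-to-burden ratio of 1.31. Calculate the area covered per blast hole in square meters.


17.9339 m^2

First, find the spacing:
Spacing = burden * ratio = 3.7 * 1.31
= 4.847 m
Then, calculate the area:
Area = burden * spacing = 3.7 * 4.847
= 17.9339 m^2


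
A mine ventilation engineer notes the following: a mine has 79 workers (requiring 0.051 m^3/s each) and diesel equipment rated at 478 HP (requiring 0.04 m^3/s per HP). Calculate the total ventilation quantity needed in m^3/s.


Airflow for workers:
Q_people = 79 * 0.051 = 4.029 m^3/s
Airflow for diesel equipment:
Q_diesel = 478 * 0.04 = 19.12 m^3/s
Total ventilation:
Q_total = 4.029 + 19.12
= 23.149 m^3/s

23.149 m^3/s


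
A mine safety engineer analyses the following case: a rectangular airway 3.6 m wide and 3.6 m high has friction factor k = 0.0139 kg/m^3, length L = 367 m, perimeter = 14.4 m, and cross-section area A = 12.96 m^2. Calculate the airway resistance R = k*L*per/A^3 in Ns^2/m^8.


Compute the numerator:
k * L * per = 0.0139 * 367 * 14.4
= 73.45872
Compute the denominator:
A^3 = 12.96^3 = 2176.782336
Resistance:
R = 73.45872 / 2176.782336
= 0.0337 Ns^2/m^8

0.0337 Ns^2/m^8


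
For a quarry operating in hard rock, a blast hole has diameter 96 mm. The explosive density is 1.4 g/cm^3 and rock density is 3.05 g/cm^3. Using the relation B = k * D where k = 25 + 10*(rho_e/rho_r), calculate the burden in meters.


First, compute k:
rho_e / rho_r = 1.4 / 3.05 = 0.4590163934
k = 25 + 10 * 0.4590163934 = 29.59016393
Then, compute burden:
B = k * D / 1000 = 29.59016393 * 96 / 1000
= 2840.655738 / 1000
= 2.8407 m

2.8407 m


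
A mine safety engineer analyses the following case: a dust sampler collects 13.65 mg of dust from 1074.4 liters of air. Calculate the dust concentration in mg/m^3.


12.7048 mg/m^3

Convert liters to m^3: 1 m^3 = 1000 L
Concentration = mass / volume * 1000
= 13.65 / 1074.4 * 1000
= 0.01270476545 * 1000
= 12.7048 mg/m^3


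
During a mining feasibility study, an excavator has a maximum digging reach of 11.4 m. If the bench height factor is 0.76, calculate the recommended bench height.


8.664 m

Bench height = reach * factor
= 11.4 * 0.76
= 8.664 m


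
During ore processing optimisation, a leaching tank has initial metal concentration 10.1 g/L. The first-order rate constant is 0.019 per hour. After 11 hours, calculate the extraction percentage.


18.8605%

Compute the exponent:
-k * t = -0.019 * 11 = -0.209
Remaining concentration:
C = 10.1 * exp(-0.209)
= 10.1 * 0.8113952356
= 8.19509188 g/L
Extracted = 10.1 - 8.19509188 = 1.90490812 g/L
Extraction % = 1.90490812 / 10.1 * 100
= 18.8605%


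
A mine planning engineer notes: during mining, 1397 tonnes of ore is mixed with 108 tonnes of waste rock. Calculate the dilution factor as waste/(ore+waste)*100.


7.1761%

Total material = ore + waste
= 1397 + 108 = 1505 tonnes
Dilution = waste / total * 100
= 108 / 1505 * 100
= 0.07176079734 * 100
= 7.1761%


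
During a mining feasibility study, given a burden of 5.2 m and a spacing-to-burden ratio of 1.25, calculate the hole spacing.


6.5 m

Spacing = burden * ratio
= 5.2 * 1.25
= 6.5 m


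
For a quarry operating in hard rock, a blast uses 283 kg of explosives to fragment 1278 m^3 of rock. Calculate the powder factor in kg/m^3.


Powder factor = explosive mass / rock volume
= 283 / 1278
= 0.2214 kg/m^3

0.2214 kg/m^3


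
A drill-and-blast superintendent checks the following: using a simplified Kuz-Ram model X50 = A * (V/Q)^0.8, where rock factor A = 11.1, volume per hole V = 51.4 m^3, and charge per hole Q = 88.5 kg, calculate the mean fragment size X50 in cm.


Compute V/Q:
V/Q = 51.4 / 88.5 = 0.5807909605
Raise to the power 0.8:
(V/Q)^0.8 = 0.5807909605^0.8 = 0.6474643767
Multiply by A:
X50 = 11.1 * 0.6474643767
= 7.1869 cm

7.1869 cm


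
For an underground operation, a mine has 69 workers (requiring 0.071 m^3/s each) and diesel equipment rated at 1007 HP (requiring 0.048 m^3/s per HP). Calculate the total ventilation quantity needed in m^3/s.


53.235 m^3/s

Airflow for workers:
Q_people = 69 * 0.071 = 4.899 m^3/s
Airflow for diesel equipment:
Q_diesel = 1007 * 0.048 = 48.336 m^3/s
Total ventilation:
Q_total = 4.899 + 48.336
= 53.235 m^3/s


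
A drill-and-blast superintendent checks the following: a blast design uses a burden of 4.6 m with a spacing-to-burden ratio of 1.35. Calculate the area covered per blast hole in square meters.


First, find the spacing:
Spacing = burden * ratio = 4.6 * 1.35
= 6.21 m
Then, calculate the area:
Area = burden * spacing = 4.6 * 6.21
= 28.566 m^2

28.566 m^2


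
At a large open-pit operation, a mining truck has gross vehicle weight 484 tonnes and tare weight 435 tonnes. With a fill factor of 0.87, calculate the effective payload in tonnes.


42.63 tonnes

Maximum payload = gross - tare
= 484 - 435 = 49 tonnes
Effective payload = max payload * fill factor
= 49 * 0.87
= 42.63 tonnes


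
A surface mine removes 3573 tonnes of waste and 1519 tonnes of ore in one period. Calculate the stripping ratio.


Stripping ratio = waste tonnage / ore tonnage
= 3573 / 1519
= 2.3522

2.3522


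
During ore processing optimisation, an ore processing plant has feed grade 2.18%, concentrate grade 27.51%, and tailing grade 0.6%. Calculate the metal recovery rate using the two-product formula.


74.0931%

Using the two-product formula:
R = 100 * c * (f - t) / (f * (c - t))
Numerator = 100 * 27.51 * (2.18 - 0.6)
= 100 * 27.51 * 1.58
= 4346.58
Denominator = 2.18 * (27.51 - 0.6)
= 2.18 * 26.91
= 58.6638
R = 4346.58 / 58.6638
= 74.0931%


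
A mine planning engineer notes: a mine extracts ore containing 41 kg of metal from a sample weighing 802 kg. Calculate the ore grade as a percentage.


5.1122%

Ore grade = (metal mass / ore mass) * 100
= (41 / 802) * 100
= 0.05112219451 * 100
= 5.1122%


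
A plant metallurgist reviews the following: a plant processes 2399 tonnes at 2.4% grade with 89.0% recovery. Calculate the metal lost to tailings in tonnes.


Total metal in feed:
= 2399 * 2.4 / 100 = 57.576 tonnes
Metal recovered:
= 57.576 * 89.0 / 100 = 51.24264 tonnes
Metal lost to tailings:
= 57.576 - 51.24264
= 6.3334 tonnes

6.3334 tonnes


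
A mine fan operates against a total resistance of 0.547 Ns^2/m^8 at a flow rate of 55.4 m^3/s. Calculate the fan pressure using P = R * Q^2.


Compute Q^2:
Q^2 = 55.4^2 = 3069.16
Compute pressure:
P = R * Q^2 = 0.547 * 3069.16
= 1678.8305 Pa

1678.8305 Pa


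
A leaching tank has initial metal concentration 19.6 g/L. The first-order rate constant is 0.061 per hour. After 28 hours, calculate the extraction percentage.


81.8772%

Compute the exponent:
-k * t = -0.061 * 28 = -1.708
Remaining concentration:
C = 19.6 * exp(-1.708)
= 19.6 * 0.1812278862
= 3.552066569 g/L
Extracted = 19.6 - 3.552066569 = 16.04793343 g/L
Extraction % = 16.04793343 / 19.6 * 100
= 81.8772%


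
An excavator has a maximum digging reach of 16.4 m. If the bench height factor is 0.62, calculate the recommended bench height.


10.168 m

Bench height = reach * factor
= 16.4 * 0.62
= 10.168 m


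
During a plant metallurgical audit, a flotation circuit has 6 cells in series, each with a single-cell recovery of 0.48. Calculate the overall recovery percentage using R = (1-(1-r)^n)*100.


Complement of single-cell recovery:
1 - r = 1 - 0.48 = 0.52
Raise to power n:
(1 - r)^6 = 0.52^6 = 0.01977060966
Overall recovery:
R = (1 - 0.01977060966) * 100
= 98.0229%

98.0229%


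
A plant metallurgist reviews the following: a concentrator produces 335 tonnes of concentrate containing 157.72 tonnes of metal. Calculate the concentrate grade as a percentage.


Grade = (metal in concentrate / concentrate mass) * 100
= (157.72 / 335) * 100
= 0.4708059701 * 100
= 47.0806%

47.0806%


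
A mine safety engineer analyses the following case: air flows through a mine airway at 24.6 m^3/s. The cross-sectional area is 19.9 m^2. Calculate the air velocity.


1.2362 m/s

Velocity = flow rate / cross-sectional area
= 24.6 / 19.9
= 1.2362 m/s


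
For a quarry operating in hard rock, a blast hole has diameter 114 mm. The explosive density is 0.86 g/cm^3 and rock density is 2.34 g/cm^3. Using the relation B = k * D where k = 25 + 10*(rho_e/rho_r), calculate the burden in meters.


First, compute k:
rho_e / rho_r = 0.86 / 2.34 = 0.3675213675
k = 25 + 10 * 0.3675213675 = 28.67521368
Then, compute burden:
B = k * D / 1000 = 28.67521368 * 114 / 1000
= 3268.974359 / 1000
= 3.269 m

3.269 m


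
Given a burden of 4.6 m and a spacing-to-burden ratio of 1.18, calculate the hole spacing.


Spacing = burden * ratio
= 4.6 * 1.18
= 5.428 m

5.428 m


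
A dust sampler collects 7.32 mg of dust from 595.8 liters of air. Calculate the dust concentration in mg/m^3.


Convert liters to m^3: 1 m^3 = 1000 L
Concentration = mass / volume * 1000
= 7.32 / 595.8 * 1000
= 0.01228600201 * 1000
= 12.286 mg/m^3

12.286 mg/m^3


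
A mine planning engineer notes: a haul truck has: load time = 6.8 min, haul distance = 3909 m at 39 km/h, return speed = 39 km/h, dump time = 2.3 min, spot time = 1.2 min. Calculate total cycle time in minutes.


Convert haul speed to m/min: 39 * 1000/60 = 650 m/min
Haul time = 3909 / 650 = 6.013846154 min
Convert return speed to m/min: 39 * 1000/60 = 650 m/min
Return time = 3909 / 650 = 6.013846154 min
Total cycle time:
= 6.8 + 6.013846154 + 2.3 + 6.013846154 + 1.2
= 22.3277 min

22.3277 min


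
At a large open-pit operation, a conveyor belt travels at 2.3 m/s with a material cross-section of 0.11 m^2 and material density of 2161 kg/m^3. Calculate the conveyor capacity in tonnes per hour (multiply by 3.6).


1968.2388 t/h

Volumetric flow = speed * area
= 2.3 * 0.11 = 0.253 m^3/s
Mass flow = volumetric * density
= 0.253 * 2161 = 546.733 kg/s
Convert to t/h: multiply by 3.6
Capacity = 546.733 * 3.6
= 1968.2388 t/h


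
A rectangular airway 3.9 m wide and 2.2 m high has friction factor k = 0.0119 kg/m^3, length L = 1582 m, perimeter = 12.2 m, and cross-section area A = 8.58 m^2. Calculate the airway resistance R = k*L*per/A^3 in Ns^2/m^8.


0.3636 Ns^2/m^8

Compute the numerator:
k * L * per = 0.0119 * 1582 * 12.2
= 229.67476
Compute the denominator:
A^3 = 8.58^3 = 631.628712
Resistance:
R = 229.67476 / 631.628712
= 0.3636 Ns^2/m^8


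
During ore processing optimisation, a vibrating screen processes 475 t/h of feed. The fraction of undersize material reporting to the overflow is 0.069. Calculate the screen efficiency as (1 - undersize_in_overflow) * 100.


93.1%

Screen efficiency = (1 - fraction of undersize in overflow) * 100
= (1 - 0.069) * 100
= 0.931 * 100
= 93.1%


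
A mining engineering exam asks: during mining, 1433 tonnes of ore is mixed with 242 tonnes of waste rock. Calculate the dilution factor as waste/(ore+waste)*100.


14.4478%

Total material = ore + waste
= 1433 + 242 = 1675 tonnes
Dilution = waste / total * 100
= 242 / 1675 * 100
= 0.1444776119 * 100
= 14.4478%


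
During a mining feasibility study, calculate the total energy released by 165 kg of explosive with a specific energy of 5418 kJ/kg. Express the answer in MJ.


893.97 MJ

Energy = mass * specific_energy / 1000
= 165 * 5418 / 1000
= 893970 / 1000
= 893.97 MJ


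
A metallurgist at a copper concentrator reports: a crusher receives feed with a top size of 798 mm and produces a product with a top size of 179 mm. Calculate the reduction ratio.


4.4581

Reduction ratio = feed size / product size
= 798 / 179
= 4.4581


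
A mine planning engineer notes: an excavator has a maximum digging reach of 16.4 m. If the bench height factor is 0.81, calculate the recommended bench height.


13.284 m

Bench height = reach * factor
= 16.4 * 0.81
= 13.284 m


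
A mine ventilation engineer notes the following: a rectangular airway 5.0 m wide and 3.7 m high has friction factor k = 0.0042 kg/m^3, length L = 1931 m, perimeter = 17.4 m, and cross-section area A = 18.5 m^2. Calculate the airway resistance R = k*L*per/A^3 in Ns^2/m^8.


0.0223 Ns^2/m^8

Compute the numerator:
k * L * per = 0.0042 * 1931 * 17.4
= 141.11748
Compute the denominator:
A^3 = 18.5^3 = 6331.625
Resistance:
R = 141.11748 / 6331.625
= 0.0223 Ns^2/m^8


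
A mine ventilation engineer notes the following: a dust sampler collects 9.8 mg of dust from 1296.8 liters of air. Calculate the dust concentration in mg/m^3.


7.5571 mg/m^3

Convert liters to m^3: 1 m^3 = 1000 L
Concentration = mass / volume * 1000
= 9.8 / 1296.8 * 1000
= 0.007557063541 * 1000
= 7.5571 mg/m^3


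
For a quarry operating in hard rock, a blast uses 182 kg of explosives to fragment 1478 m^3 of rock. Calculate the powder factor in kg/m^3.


0.1231 kg/m^3

Powder factor = explosive mass / rock volume
= 182 / 1478
= 0.1231 kg/m^3


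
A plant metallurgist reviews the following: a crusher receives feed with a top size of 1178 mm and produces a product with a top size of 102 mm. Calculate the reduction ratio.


11.549

Reduction ratio = feed size / product size
= 1178 / 102
= 11.549


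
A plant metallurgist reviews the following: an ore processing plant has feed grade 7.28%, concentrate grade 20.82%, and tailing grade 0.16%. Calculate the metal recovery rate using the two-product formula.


98.5596%

Using the two-product formula:
R = 100 * c * (f - t) / (f * (c - t))
Numerator = 100 * 20.82 * (7.28 - 0.16)
= 100 * 20.82 * 7.12
= 14823.84
Denominator = 7.28 * (20.82 - 0.16)
= 7.28 * 20.66
= 150.4048
R = 14823.84 / 150.4048
= 98.5596%


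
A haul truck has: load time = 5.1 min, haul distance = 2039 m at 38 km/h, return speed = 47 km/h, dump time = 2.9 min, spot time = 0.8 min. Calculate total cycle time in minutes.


Convert haul speed to m/min: 38 * 1000/60 = 633.3333333 m/min
Haul time = 2039 / 633.3333333 = 3.219473684 min
Convert return speed to m/min: 47 * 1000/60 = 783.3333333 m/min
Return time = 2039 / 783.3333333 = 2.602978723 min
Total cycle time:
= 5.1 + 3.219473684 + 2.9 + 2.602978723 + 0.8
= 14.6225 min

14.6225 min


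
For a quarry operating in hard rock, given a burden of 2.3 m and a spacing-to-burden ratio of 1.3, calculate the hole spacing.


2.99 m

Spacing = burden * ratio
= 2.3 * 1.3
= 2.99 m


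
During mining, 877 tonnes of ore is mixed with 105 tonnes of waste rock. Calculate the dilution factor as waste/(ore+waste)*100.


10.6925%

Total material = ore + waste
= 877 + 105 = 982 tonnes
Dilution = waste / total * 100
= 105 / 982 * 100
= 0.1069246436 * 100
= 10.6925%


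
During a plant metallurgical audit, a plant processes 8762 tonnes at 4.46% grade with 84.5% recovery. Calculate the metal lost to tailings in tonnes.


Total metal in feed:
= 8762 * 4.46 / 100 = 390.7852 tonnes
Metal recovered:
= 390.7852 * 84.5 / 100 = 330.213494 tonnes
Metal lost to tailings:
= 390.7852 - 330.213494
= 60.5717 tonnes

60.5717 tonnes


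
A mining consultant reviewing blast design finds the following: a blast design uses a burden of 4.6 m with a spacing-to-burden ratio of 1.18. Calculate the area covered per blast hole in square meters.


24.9688 m^2

First, find the spacing:
Spacing = burden * ratio = 4.6 * 1.18
= 5.428 m
Then, calculate the area:
Area = burden * spacing = 4.6 * 5.428
= 24.9688 m^2


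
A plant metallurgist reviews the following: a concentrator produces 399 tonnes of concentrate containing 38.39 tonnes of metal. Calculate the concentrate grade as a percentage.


9.6216%

Grade = (metal in concentrate / concentrate mass) * 100
= (38.39 / 399) * 100
= 0.09621553885 * 100
= 9.6216%


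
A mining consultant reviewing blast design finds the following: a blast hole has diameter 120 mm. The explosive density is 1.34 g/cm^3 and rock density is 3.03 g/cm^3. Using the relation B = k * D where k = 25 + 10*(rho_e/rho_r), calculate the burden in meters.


First, compute k:
rho_e / rho_r = 1.34 / 3.03 = 0.4422442244
k = 25 + 10 * 0.4422442244 = 29.42244224
Then, compute burden:
B = k * D / 1000 = 29.42244224 * 120 / 1000
= 3530.693069 / 1000
= 3.5307 m

3.5307 m


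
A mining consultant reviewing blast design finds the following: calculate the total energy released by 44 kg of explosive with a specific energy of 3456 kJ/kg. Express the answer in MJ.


Energy = mass * specific_energy / 1000
= 44 * 3456 / 1000
= 152064 / 1000
= 152.064 MJ

152.064 MJ


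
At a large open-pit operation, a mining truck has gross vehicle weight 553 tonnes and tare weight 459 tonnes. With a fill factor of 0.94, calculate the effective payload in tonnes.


Maximum payload = gross - tare
= 553 - 459 = 94 tonnes
Effective payload = max payload * fill factor
= 94 * 0.94
= 88.36 tonnes

88.36 tonnes


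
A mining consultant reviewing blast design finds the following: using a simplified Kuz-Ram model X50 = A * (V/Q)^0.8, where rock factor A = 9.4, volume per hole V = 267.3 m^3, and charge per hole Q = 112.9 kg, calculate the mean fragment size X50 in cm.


18.7315 cm

Compute V/Q:
V/Q = 267.3 / 112.9 = 2.367581931
Raise to the power 0.8:
(V/Q)^0.8 = 2.367581931^0.8 = 1.992709602
Multiply by A:
X50 = 9.4 * 1.992709602
= 18.7315 cm


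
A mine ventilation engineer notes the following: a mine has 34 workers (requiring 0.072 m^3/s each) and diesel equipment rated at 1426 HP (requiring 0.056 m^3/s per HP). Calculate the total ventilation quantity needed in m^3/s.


82.304 m^3/s

Airflow for workers:
Q_people = 34 * 0.072 = 2.448 m^3/s
Airflow for diesel equipment:
Q_diesel = 1426 * 0.056 = 79.856 m^3/s
Total ventilation:
Q_total = 2.448 + 79.856
= 82.304 m^3/s


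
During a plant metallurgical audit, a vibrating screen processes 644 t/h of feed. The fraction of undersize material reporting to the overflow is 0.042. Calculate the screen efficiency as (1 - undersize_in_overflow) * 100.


Screen efficiency = (1 - fraction of undersize in overflow) * 100
= (1 - 0.042) * 100
= 0.958 * 100
= 95.8%

95.8%


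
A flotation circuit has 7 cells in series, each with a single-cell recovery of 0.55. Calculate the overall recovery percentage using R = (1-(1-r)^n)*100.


99.6263%

Complement of single-cell recovery:
1 - r = 1 - 0.55 = 0.45
Raise to power n:
(1 - r)^7 = 0.45^7 = 0.003736694531
Overall recovery:
R = (1 - 0.003736694531) * 100
= 99.6263%


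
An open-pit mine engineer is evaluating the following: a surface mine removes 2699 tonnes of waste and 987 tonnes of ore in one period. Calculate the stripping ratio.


Stripping ratio = waste tonnage / ore tonnage
= 2699 / 987
= 2.7345

2.7345


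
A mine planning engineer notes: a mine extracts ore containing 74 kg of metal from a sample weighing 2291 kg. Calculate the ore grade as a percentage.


Ore grade = (metal mass / ore mass) * 100
= (74 / 2291) * 100
= 0.03230030554 * 100
= 3.23%

3.23%


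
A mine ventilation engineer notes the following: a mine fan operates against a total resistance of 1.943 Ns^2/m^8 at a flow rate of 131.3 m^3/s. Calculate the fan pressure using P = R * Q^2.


Compute Q^2:
Q^2 = 131.3^2 = 17239.69
Compute pressure:
P = R * Q^2 = 1.943 * 17239.69
= 33496.7177 Pa

33496.7177 Pa


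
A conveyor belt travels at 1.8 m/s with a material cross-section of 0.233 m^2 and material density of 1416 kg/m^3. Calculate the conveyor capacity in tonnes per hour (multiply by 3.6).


Volumetric flow = speed * area
= 1.8 * 0.233 = 0.4194 m^3/s
Mass flow = volumetric * density
= 0.4194 * 1416 = 593.8704 kg/s
Convert to t/h: multiply by 3.6
Capacity = 593.8704 * 3.6
= 2137.9334 t/h

2137.9334 t/h


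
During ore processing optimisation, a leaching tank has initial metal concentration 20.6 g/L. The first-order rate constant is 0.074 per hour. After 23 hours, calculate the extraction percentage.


81.7681%

Compute the exponent:
-k * t = -0.074 * 23 = -1.702
Remaining concentration:
C = 20.6 * exp(-1.702)
= 20.6 * 0.1823185221
= 3.755761556 g/L
Extracted = 20.6 - 3.755761556 = 16.84423844 g/L
Extraction % = 16.84423844 / 20.6 * 100
= 81.7681%


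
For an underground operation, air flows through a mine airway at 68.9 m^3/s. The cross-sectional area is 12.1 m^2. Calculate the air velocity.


5.6942 m/s

Velocity = flow rate / cross-sectional area
= 68.9 / 12.1
= 5.6942 m/s


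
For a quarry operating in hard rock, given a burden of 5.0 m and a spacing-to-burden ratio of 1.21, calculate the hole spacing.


Spacing = burden * ratio
= 5.0 * 1.21
= 6.05 m

6.05 m


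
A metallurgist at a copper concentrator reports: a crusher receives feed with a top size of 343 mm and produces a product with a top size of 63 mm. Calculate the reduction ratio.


5.4444

Reduction ratio = feed size / product size
= 343 / 63
= 5.4444


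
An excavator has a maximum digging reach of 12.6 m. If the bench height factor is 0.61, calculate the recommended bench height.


7.686 m

Bench height = reach * factor
= 12.6 * 0.61
= 7.686 m


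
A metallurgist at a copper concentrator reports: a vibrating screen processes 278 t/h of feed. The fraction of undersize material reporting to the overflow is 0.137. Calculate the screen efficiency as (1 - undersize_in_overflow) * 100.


86.3%

Screen efficiency = (1 - fraction of undersize in overflow) * 100
= (1 - 0.137) * 100
= 0.863 * 100
= 86.3%


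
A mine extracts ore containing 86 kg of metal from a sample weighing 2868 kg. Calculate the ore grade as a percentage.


2.9986%

Ore grade = (metal mass / ore mass) * 100
= (86 / 2868) * 100
= 0.029986053 * 100
= 2.9986%


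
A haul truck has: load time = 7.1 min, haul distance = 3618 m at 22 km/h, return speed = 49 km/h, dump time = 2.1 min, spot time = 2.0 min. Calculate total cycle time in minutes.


25.4975 min

Convert haul speed to m/min: 22 * 1000/60 = 366.6666667 m/min
Haul time = 3618 / 366.6666667 = 9.867272727 min
Convert return speed to m/min: 49 * 1000/60 = 816.6666667 m/min
Return time = 3618 / 816.6666667 = 4.430204082 min
Total cycle time:
= 7.1 + 9.867272727 + 2.1 + 4.430204082 + 2.0
= 25.4975 min


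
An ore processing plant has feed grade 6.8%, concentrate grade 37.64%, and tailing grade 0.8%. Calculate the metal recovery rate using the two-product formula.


90.1514%

Using the two-product formula:
R = 100 * c * (f - t) / (f * (c - t))
Numerator = 100 * 37.64 * (6.8 - 0.8)
= 100 * 37.64 * 6.0
= 22584.0
Denominator = 6.8 * (37.64 - 0.8)
= 6.8 * 36.84
= 250.512
R = 22584.0 / 250.512
= 90.1514%
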